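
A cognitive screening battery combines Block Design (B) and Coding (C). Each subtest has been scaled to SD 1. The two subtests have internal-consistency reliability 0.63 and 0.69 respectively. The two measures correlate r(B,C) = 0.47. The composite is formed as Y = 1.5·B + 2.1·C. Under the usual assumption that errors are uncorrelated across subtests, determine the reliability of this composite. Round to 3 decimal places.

0.771

Var(Y) = 1.5² + 2.1² + 2·[3.15·0.47] = 6.66 + 2.961 = 9.621.
Under uncorrelated errors the observed covariances equal the true-score covariances, so only the own-variance terms attenuate.
True-score variance = [1.5²·0.63 + 2.1²·0.69] + 2.961 = 4.4604 + 2.961 = 7.4214.
Reliability = 7.4214 / 9.621 = 0.771.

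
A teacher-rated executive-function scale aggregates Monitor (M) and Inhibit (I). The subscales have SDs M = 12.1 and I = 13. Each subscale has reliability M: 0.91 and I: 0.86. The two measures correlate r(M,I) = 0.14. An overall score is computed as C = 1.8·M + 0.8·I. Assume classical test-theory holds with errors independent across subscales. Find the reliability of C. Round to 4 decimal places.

0.9105

Var(C) = 1.8²·12.1² + 0.8²·13² + 2·[1.44·12.1·13·0.14] = 582.528 + 63.4234 = 645.952.
Under uncorrelated errors the observed covariances equal the true-score covariances, so only the own-variance terms attenuate.
True-score variance = [1.8²·12.1²·0.91 + 0.8²·13²·0.86] + 63.4234 = 524.693 + 63.4234 = 588.116.
Reliability = 588.116 / 645.952 = 0.9105.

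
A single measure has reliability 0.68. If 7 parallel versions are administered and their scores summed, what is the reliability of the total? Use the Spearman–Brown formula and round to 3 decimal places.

ρ_k = kρ / (1 + (k−1)ρ) = 7·0.68 / (1 + 6·0.68) = 4.760 / 5.080 = 0.937.

0.937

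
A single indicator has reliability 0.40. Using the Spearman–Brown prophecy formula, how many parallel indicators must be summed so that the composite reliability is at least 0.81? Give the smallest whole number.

7

k ≥ ρ*(1−ρ₁)/(ρ₁(1−ρ*)) = 0.81·0.60 / (0.40·0.19) = 6.395.
Smallest integer k = 7.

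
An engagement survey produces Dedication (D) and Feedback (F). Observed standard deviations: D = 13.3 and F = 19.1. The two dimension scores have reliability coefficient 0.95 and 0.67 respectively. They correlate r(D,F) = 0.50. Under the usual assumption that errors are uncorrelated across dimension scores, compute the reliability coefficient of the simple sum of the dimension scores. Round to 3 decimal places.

0.838

Var(D+F) = 13.3² + 19.1² + 2·[13.3·19.1·0.50] = 541.7 + 254.03 = 795.73.
Under uncorrelated errors the observed covariances equal the true-score covariances, so only the own-variance terms attenuate.
True-score variance = [13.3²·0.95 + 19.1²·0.67] + 254.03 = 412.468 + 254.03 = 666.498.
Reliability = 666.498 / 795.73 = 0.838.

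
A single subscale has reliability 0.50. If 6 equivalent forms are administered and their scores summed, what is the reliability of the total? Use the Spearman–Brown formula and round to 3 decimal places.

ρ_k = kρ / (1 + (k−1)ρ) = 6·0.50 / (1 + 5·0.50) = 3.000 / 3.500 = 0.857.

0.857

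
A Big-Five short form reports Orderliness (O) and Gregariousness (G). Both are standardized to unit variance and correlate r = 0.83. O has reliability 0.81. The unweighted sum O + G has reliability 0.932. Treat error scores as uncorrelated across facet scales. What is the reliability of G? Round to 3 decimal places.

Var(O+G) = 2 + 2·0.83 = 3.660.
True-score variance = ρ_O + ρ_G + 2·0.83, so 0.932 = (0.81 + ρ_G + 1.66) / 3.660.
ρ_G = 0.932·3.660 − 0.81 − 1.66 = 0.941.

0.941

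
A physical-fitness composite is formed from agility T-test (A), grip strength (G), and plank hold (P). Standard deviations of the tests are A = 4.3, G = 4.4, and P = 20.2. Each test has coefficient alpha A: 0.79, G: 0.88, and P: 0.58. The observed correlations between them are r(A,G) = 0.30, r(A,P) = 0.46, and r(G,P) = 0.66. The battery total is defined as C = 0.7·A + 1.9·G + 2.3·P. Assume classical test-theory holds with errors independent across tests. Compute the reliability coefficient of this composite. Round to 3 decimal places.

Var(C) = 0.7²·4.3² + 1.9²·4.4² + 2.3²·20.2² + 2·[1.33·4.3·4.4·0.30 + 1.61·4.3·20.2·0.46 + 4.37·4.4·20.2·0.66] = 2237.48 + 656.451 = 2893.93.
Because errors are independent across components, Cov(Tᵢ,Tⱼ) = Cov(Xᵢ,Xⱼ); the off-diagonal part of the true-score variance is the same as above.
True-score variance = [0.7²·4.3²·0.79 + 1.9²·4.4²·0.88 + 2.3²·20.2²·0.58] + 656.451 = 1320.61 + 656.451 = 1977.06.
Reliability = 1977.06 / 2893.93 = 0.683.

0.683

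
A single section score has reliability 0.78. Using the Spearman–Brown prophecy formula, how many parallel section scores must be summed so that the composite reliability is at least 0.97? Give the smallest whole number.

k ≥ ρ*(1−ρ₁)/(ρ₁(1−ρ*)) = 0.97·0.22 / (0.78·0.03) = 9.120.
Smallest integer k = 10.

10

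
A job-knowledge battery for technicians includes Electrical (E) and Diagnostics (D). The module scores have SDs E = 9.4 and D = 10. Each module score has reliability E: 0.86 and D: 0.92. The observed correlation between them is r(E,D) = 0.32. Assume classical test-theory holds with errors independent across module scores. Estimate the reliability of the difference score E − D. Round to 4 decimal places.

Var(E−D) = 9.4² + 10² − 2·9.4·10·0.32 = 188.36 − 60.16 = 128.2.
With uncorrelated errors the cross-covariances are all true-score covariance, so they carry over unchanged; only the diagonal terms shrink to ρᵢσᵢ².
True-score variance = [9.4²·0.86 + 10²·0.92] − 60.16 = 167.99 − 60.16 = 107.83.
Reliability = 107.83 / 128.2 = 0.8411.

0.8411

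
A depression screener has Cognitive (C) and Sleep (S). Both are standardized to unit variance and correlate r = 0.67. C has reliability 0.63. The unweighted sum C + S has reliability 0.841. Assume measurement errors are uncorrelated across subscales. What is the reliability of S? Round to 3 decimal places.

0.839

Var(C+S) = 2 + 2·0.67 = 3.340.
True-score variance = ρ_C + ρ_S + 2·0.67, so 0.841 = (0.63 + ρ_S + 1.34) / 3.340.
ρ_S = 0.841·3.340 − 0.63 − 1.34 = 0.839.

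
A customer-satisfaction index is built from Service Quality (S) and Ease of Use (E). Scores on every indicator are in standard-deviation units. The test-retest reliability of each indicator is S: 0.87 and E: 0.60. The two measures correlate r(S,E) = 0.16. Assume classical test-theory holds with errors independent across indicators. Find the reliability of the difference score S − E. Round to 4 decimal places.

0.6845

Var(S−E) = 1 + 1 − 2·0.16 = 2 − 0.32 = 1.68.
Under uncorrelated errors the observed covariances equal the true-score covariances, so only the own-variance terms attenuate.
True-score variance = [0.87 + 0.60] − 0.32 = 1.47 − 0.32 = 1.15.
Reliability = 1.15 / 1.68 = 0.6845.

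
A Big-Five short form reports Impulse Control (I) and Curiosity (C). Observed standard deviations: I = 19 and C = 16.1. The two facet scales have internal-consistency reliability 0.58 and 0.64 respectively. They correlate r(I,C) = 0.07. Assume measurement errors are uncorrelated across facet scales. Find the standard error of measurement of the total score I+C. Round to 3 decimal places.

15.650

Var(total) = 620.21 + 42.826 = 663.036.
True-score variance = 375.274 + 42.826 = 418.1, so reliability = 0.6306.
Error variance = 663.036 − 418.1 = 244.936; SEM = √244.936 = 15.650.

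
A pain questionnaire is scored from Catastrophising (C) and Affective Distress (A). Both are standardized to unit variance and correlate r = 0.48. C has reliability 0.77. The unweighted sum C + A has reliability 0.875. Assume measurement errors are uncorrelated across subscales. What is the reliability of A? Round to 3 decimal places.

0.860

Var(C+A) = 2 + 2·0.48 = 2.960.
True-score variance = ρ_C + ρ_A + 2·0.48, so 0.875 = (0.77 + ρ_A + 0.96) / 2.960.
ρ_A = 0.875·2.960 − 0.77 − 0.96 = 0.860.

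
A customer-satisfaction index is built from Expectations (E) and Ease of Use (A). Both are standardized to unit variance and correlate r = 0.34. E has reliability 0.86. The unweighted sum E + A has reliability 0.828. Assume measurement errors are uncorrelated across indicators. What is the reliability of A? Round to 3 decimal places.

0.679

Var(E+A) = 2 + 2·0.34 = 2.680.
True-score variance = ρ_E + ρ_A + 2·0.34, so 0.828 = (0.86 + ρ_A + 0.68) / 2.680.
ρ_A = 0.828·2.680 − 0.86 − 0.68 = 0.679.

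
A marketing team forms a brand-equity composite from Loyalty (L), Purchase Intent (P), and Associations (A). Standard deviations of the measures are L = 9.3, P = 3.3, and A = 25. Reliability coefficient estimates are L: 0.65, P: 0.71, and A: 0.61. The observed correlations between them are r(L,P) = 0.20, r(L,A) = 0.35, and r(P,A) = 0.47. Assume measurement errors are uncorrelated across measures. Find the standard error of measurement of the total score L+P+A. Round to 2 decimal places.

16.65

Var(total) = 722.38 + 252.576 = 974.956.
True-score variance = 445.2 + 252.576 = 697.776, so reliability = 0.7157.
Error variance = 974.956 − 697.776 = 277.18; SEM = √277.18 = 16.65.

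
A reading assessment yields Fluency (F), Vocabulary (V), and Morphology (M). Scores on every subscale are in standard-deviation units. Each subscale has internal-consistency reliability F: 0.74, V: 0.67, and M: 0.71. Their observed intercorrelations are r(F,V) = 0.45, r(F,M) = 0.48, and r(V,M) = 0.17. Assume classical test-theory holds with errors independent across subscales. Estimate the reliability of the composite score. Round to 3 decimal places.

Var(F+V+M) = 3 + 2·[0.45 + 0.48 + 0.17] = 3 + 2.2 = 5.2.
Because errors are independent across components, Cov(Tᵢ,Tⱼ) = Cov(Xᵢ,Xⱼ); the off-diagonal part of the true-score variance is the same as above.
True-score variance = [0.74 + 0.67 + 0.71] + 2.2 = 2.12 + 2.2 = 4.32.
Reliability = 4.32 / 5.2 = 0.831.

0.831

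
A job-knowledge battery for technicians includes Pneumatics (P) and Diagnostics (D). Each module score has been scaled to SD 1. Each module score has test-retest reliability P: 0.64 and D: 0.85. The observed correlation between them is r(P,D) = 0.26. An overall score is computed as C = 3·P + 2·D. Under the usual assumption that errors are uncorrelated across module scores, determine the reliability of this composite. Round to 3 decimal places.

0.762

Var(C) = 3² + 2² + 2·[6·0.26] = 13 + 3.12 = 16.12.
Under uncorrelated errors the observed covariances equal the true-score covariances, so only the own-variance terms attenuate.
True-score variance = [3²·0.64 + 2²·0.85] + 3.12 = 9.16 + 3.12 = 12.28.
Reliability = 12.28 / 16.12 = 0.762.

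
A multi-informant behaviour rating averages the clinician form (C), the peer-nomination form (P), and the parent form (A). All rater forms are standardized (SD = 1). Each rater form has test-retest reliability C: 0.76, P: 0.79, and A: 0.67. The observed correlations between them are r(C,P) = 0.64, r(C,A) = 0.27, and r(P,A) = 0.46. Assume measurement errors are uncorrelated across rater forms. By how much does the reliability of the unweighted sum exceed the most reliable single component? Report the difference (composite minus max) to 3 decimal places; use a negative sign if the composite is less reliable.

Var(sum) = 3 + 2.74 = 5.74; true-score variance = 2.22 + 2.74 = 4.96; composite reliability = 0.8641.
Max component reliability = 0.7900.
Difference = 0.8641 − 0.7900 = 0.074.

0.074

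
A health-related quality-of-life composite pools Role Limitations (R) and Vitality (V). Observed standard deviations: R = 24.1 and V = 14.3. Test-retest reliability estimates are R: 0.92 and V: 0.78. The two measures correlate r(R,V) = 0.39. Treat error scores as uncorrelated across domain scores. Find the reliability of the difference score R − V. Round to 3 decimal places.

0.823

Var(R−V) = 24.1² + 14.3² − 2·24.1·14.3·0.39 = 785.3 − 268.811 = 516.489.
Because errors are independent across components, Cov(Tᵢ,Tⱼ) = Cov(Xᵢ,Xⱼ); the off-diagonal part of the true-score variance is the same as above.
True-score variance = [24.1²·0.92 + 14.3²·0.78] − 268.811 = 693.847 − 268.811 = 425.036.
Reliability = 425.036 / 516.489 = 0.823.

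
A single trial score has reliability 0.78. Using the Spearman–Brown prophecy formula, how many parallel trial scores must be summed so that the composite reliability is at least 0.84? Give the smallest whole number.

2

k ≥ ρ*(1−ρ₁)/(ρ₁(1−ρ*)) = 0.84·0.22 / (0.78·0.16) = 1.481.
Smallest integer k = 2.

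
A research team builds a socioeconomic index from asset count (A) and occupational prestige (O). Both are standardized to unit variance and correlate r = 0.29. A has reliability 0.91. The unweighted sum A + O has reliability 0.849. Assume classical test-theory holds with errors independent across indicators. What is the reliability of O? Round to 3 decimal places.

0.700

Var(A+O) = 2 + 2·0.29 = 2.580.
True-score variance = ρ_A + ρ_O + 2·0.29, so 0.849 = (0.91 + ρ_O + 0.58) / 2.580.
ρ_O = 0.849·2.580 − 0.91 − 0.58 = 0.700.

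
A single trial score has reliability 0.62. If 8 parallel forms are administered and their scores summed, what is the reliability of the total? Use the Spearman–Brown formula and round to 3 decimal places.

0.929

ρ_k = kρ / (1 + (k−1)ρ) = 8·0.62 / (1 + 7·0.62) = 4.960 / 5.340 = 0.929.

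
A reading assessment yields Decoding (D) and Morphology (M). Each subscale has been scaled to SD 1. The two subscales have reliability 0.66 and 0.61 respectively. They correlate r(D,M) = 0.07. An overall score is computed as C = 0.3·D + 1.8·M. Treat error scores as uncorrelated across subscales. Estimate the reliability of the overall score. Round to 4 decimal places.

0.6200

Var(C) = 0.3² + 1.8² + 2·[0.54·0.07] = 3.33 + 0.0756 = 3.4056.
With uncorrelated errors the cross-covariances are all true-score covariance, so they carry over unchanged; only the diagonal terms shrink to ρᵢσᵢ².
True-score variance = [0.3²·0.66 + 1.8²·0.61] + 0.0756 = 2.0358 + 0.0756 = 2.1114.
Reliability = 2.1114 / 3.4056 = 0.6200.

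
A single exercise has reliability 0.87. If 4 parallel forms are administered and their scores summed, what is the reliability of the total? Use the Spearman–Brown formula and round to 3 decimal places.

0.964

ρ_k = kρ / (1 + (k−1)ρ) = 4·0.87 / (1 + 3·0.87) = 3.480 / 3.610 = 0.964.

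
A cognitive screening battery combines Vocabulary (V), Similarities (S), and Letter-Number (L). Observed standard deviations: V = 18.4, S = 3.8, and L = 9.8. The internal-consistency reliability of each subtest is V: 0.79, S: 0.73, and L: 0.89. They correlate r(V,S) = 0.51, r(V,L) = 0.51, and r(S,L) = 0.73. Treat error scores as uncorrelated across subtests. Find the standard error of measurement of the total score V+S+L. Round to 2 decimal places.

9.25

Var(total) = 449.04 + 309.615 = 758.655.
True-score variance = 363.479 + 309.615 = 673.094, so reliability = 0.8872.
Error variance = 758.655 − 673.094 = 85.5608; SEM = √85.5608 = 9.25.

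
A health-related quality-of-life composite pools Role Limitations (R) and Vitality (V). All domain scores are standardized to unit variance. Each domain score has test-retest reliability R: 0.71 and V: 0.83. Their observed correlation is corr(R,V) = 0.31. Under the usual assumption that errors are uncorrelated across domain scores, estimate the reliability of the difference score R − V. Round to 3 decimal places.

Var(R−V) = 1 + 1 − 2·0.31 = 2 − 0.62 = 1.38.
Under uncorrelated errors the observed covariances equal the true-score covariances, so only the own-variance terms attenuate.
True-score variance = [0.71 + 0.83] − 0.62 = 1.54 − 0.62 = 0.92.
Reliability = 0.92 / 1.38 = 0.667.

0.667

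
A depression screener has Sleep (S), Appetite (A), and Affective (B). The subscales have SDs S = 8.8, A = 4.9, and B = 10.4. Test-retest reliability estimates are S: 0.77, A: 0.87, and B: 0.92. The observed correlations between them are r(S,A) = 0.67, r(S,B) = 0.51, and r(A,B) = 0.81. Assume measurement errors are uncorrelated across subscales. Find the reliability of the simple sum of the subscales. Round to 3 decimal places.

0.933

Var(S+A+B) = 8.8² + 4.9² + 10.4² + 2·[8.8·4.9·0.67 + 8.8·10.4·0.51 + 4.9·10.4·0.81] = 209.61 + 233.686 = 443.296.
With uncorrelated errors the cross-covariances are all true-score covariance, so they carry over unchanged; only the diagonal terms shrink to ρᵢσᵢ².
True-score variance = [8.8²·0.77 + 4.9²·0.87 + 10.4²·0.92] + 233.686 = 180.025 + 233.686 = 413.711.
Reliability = 413.711 / 443.296 = 0.933.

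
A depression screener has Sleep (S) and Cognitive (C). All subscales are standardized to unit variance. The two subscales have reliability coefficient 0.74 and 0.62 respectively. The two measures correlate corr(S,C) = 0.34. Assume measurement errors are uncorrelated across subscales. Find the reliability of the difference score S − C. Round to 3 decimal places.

0.515

Var(S−C) = 1 + 1 − 2·0.34 = 2 − 0.68 = 1.32.
Under uncorrelated errors the observed covariances equal the true-score covariances, so only the own-variance terms attenuate.
True-score variance = [0.74 + 0.62] − 0.68 = 1.36 − 0.68 = 0.68.
Reliability = 0.68 / 1.32 = 0.515.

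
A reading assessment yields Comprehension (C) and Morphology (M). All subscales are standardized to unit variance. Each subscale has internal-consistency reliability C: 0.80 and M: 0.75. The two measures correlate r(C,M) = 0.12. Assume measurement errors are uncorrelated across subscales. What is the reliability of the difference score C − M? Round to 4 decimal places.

0.7443

Var(C−M) = 1 + 1 − 2·0.12 = 2 − 0.24 = 1.76.
Under uncorrelated errors the observed covariances equal the true-score covariances, so only the own-variance terms attenuate.
True-score variance = [0.80 + 0.75] − 0.24 = 1.55 − 0.24 = 1.31.
Reliability = 1.31 / 1.76 = 0.7443.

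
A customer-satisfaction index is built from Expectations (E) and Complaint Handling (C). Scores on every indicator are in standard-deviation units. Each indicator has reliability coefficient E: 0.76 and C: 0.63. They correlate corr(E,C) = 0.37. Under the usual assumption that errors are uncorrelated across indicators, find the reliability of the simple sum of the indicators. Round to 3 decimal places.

Var(E+C) = 2 + 2·[0.37] = 2 + 0.74 = 2.74.
With uncorrelated errors the cross-covariances are all true-score covariance, so they carry over unchanged; only the diagonal terms shrink to ρᵢσᵢ².
True-score variance = [0.76 + 0.63] + 0.74 = 1.39 + 0.74 = 2.13.
Reliability = 2.13 / 2.74 = 0.777.

0.777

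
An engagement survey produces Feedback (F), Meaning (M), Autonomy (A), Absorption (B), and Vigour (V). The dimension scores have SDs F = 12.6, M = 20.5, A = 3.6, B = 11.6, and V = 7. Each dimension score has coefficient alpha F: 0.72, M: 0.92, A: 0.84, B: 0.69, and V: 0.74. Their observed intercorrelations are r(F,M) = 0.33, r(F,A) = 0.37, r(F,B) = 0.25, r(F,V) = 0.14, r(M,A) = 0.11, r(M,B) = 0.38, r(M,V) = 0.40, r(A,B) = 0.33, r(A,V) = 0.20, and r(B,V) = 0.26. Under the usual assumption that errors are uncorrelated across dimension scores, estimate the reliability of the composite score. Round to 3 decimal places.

0.908

Var(F+M+A+B+V) = 12.6² + 20.5² + 3.6² + 11.6² + 7² + 2·[12.6·20.5·0.33 + 12.6·3.6·0.37 + 12.6·11.6·0.25 + 12.6·7·0.14 + 20.5·3.6·0.11 + 20.5·11.6·0.38 + 20.5·7·0.40 + 3.6·11.6·0.33 + 3.6·7·0.20 + 11.6·7·0.26] = 775.53 + 693.45 = 1468.98.
Under uncorrelated errors the observed covariances equal the true-score covariances, so only the own-variance terms attenuate.
True-score variance = [12.6²·0.72 + 20.5²·0.92 + 3.6²·0.84 + 11.6²·0.69 + 7²·0.74] + 693.45 = 640.93 + 693.45 = 1334.38.
Reliability = 1334.38 / 1468.98 = 0.908.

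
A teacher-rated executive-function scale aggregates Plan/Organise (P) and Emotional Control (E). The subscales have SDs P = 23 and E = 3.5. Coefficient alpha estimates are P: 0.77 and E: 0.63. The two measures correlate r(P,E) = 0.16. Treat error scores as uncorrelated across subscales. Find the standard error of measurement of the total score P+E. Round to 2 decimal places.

Var(total) = 541.25 + 25.76 = 567.01.
True-score variance = 415.047 + 25.76 = 440.807, so reliability = 0.7774.
Error variance = 567.01 − 440.807 = 126.203; SEM = √126.203 = 11.23.

11.23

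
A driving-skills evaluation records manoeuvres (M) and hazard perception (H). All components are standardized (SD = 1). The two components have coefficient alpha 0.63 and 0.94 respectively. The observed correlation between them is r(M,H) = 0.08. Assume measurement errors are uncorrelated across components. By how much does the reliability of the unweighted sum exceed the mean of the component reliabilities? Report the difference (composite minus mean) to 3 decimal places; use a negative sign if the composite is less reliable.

Var(sum) = 2 + 0.16 = 2.16; true-score variance = 1.57 + 0.16 = 1.73; composite reliability = 0.8009.
Mean component reliability = 0.7850.
Difference = 0.8009 − 0.7850 = 0.016.

0.016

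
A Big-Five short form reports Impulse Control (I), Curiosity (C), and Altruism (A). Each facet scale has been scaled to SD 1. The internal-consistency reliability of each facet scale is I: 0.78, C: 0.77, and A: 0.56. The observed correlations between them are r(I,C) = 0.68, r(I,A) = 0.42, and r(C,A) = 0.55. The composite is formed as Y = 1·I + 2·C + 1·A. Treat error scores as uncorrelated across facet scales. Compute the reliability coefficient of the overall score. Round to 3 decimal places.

Var(Y) = 1 + 2² + 1 + 2·[2·0.68 + 0.42 + 2·0.55] = 6 + 5.76 = 11.76.
Because errors are independent across components, Cov(Tᵢ,Tⱼ) = Cov(Xᵢ,Xⱼ); the off-diagonal part of the true-score variance is the same as above.
True-score variance = [0.78 + 2²·0.77 + 0.56] + 5.76 = 4.42 + 5.76 = 10.18.
Reliability = 10.18 / 11.76 = 0.866.

0.866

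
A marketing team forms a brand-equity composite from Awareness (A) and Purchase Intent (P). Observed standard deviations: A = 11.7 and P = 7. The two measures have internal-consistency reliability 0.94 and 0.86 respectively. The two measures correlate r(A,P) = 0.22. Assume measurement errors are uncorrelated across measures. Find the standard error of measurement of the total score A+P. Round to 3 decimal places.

Var(total) = 185.89 + 36.036 = 221.926.
True-score variance = 170.817 + 36.036 = 206.853, so reliability = 0.9321.
Error variance = 221.926 − 206.853 = 15.0734; SEM = √15.0734 = 3.882.

3.882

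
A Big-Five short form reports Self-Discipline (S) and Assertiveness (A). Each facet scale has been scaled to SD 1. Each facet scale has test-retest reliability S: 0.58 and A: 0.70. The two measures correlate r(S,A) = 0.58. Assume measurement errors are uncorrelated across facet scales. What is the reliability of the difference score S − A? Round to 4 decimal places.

Var(S−A) = 1 + 1 − 2·0.58 = 2 − 1.16 = 0.84.
Under uncorrelated errors the observed covariances equal the true-score covariances, so only the own-variance terms attenuate.
True-score variance = [0.58 + 0.70] − 1.16 = 1.28 − 1.16 = 0.12.
Reliability = 0.12 / 0.84 = 0.1429.

0.1429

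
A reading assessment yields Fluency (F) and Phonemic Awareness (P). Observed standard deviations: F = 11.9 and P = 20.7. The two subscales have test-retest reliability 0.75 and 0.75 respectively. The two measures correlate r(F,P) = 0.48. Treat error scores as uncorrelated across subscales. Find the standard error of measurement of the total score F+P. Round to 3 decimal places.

Var(total) = 570.1 + 236.477 = 806.577.
True-score variance = 427.575 + 236.477 = 664.052, so reliability = 0.8233.
Error variance = 806.577 − 664.052 = 142.525; SEM = √142.525 = 11.938.

11.938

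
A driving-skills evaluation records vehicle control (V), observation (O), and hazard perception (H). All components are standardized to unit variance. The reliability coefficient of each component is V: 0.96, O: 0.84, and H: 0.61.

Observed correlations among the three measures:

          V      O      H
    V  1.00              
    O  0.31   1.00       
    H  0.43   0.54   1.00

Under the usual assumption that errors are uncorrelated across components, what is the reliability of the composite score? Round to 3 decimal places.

0.894

Var(V+O+H) = 3 + 2·[0.31 + 0.43 + 0.54] = 3 + 2.56 = 5.56.
Because errors are independent across components, Cov(Tᵢ,Tⱼ) = Cov(Xᵢ,Xⱼ); the off-diagonal part of the true-score variance is the same as above.
True-score variance = [0.96 + 0.84 + 0.61] + 2.56 = 2.41 + 2.56 = 4.97.
Reliability = 4.97 / 5.56 = 0.894.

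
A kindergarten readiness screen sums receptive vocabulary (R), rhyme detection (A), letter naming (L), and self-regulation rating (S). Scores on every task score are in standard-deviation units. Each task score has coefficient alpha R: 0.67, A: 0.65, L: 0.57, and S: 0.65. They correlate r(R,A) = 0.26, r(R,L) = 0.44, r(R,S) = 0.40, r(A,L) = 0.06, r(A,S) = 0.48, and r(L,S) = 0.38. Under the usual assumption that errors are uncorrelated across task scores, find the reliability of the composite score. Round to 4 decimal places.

Var(R+A+L+S) = 4 + 2·[0.26 + 0.44 + 0.40 + 0.06 + 0.48 + 0.38] = 4 + 4.04 = 8.04.
Under uncorrelated errors the observed covariances equal the true-score covariances, so only the own-variance terms attenuate.
True-score variance = [0.67 + 0.65 + 0.57 + 0.65] + 4.04 = 2.54 + 4.04 = 6.58.
Reliability = 6.58 / 8.04 = 0.8184.

0.8184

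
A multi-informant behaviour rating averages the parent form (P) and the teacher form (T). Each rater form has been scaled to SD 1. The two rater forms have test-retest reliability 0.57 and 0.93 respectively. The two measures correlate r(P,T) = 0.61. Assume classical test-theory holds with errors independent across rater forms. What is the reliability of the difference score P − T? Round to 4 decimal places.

0.3590

Var(P−T) = 1 + 1 − 2·0.61 = 2 − 1.22 = 0.78.
Because errors are independent across components, Cov(Tᵢ,Tⱼ) = Cov(Xᵢ,Xⱼ); the off-diagonal part of the true-score variance is the same as above.
True-score variance = [0.57 + 0.93] − 1.22 = 1.5 − 1.22 = 0.28.
Reliability = 0.28 / 0.78 = 0.3590.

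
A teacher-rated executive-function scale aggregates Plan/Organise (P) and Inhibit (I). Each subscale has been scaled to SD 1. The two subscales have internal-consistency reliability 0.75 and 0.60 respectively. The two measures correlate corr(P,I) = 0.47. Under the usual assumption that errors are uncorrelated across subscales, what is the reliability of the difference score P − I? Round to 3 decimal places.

Var(P−I) = 1 + 1 − 2·0.47 = 2 − 0.94 = 1.06.
With uncorrelated errors the cross-covariances are all true-score covariance, so they carry over unchanged; only the diagonal terms shrink to ρᵢσᵢ².
True-score variance = [0.75 + 0.60] − 0.94 = 1.35 − 0.94 = 0.41.
Reliability = 0.41 / 1.06 = 0.387.

0.387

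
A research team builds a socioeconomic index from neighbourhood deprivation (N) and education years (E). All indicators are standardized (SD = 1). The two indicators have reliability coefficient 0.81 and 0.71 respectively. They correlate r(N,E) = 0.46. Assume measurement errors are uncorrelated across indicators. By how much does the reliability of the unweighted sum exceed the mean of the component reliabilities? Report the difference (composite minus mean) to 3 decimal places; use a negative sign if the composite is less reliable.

Var(sum) = 2 + 0.92 = 2.92; true-score variance = 1.52 + 0.92 = 2.44; composite reliability = 0.8356.
Mean component reliability = 0.7600.
Difference = 0.8356 − 0.7600 = 0.076.

0.076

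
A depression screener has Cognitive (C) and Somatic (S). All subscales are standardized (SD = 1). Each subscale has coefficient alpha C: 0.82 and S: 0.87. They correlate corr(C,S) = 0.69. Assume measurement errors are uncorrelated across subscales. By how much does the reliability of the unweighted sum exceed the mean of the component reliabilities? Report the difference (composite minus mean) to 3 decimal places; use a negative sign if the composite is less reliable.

0.063

Var(sum) = 2 + 1.38 = 3.38; true-score variance = 1.69 + 1.38 = 3.07; composite reliability = 0.9083.
Mean component reliability = 0.8450.
Difference = 0.9083 − 0.8450 = 0.063.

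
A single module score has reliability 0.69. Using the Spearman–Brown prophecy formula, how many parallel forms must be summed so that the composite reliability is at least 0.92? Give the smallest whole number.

k ≥ ρ*(1−ρ₁)/(ρ₁(1−ρ*)) = 0.92·0.31 / (0.69·0.08) = 5.167.
Smallest integer k = 6.

6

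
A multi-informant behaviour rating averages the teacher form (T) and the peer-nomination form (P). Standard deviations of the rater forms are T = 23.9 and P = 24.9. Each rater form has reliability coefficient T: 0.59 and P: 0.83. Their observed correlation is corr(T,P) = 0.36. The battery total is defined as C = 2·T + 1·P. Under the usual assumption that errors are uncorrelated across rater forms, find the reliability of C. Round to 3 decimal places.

0.723

Var(C) = 2²·23.9² + 24.9² + 2·[2·23.9·24.9·0.36] = 2904.85 + 856.958 = 3761.81.
With uncorrelated errors the cross-covariances are all true-score covariance, so they carry over unchanged; only the diagonal terms shrink to ρᵢσᵢ².
True-score variance = [2²·23.9²·0.59 + 24.9²·0.83] + 856.958 = 1862.66 + 856.958 = 2719.62.
Reliability = 2719.62 / 3761.81 = 0.723.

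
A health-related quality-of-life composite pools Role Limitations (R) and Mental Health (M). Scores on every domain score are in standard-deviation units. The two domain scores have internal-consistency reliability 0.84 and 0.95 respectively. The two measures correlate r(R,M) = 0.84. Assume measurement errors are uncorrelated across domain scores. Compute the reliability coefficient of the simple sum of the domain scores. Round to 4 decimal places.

0.9429

Var(R+M) = 2 + 2·[0.84] = 2 + 1.68 = 3.68.
With uncorrelated errors the cross-covariances are all true-score covariance, so they carry over unchanged; only the diagonal terms shrink to ρᵢσᵢ².
True-score variance = [0.84 + 0.95] + 1.68 = 1.79 + 1.68 = 3.47.
Reliability = 3.47 / 3.68 = 0.9429.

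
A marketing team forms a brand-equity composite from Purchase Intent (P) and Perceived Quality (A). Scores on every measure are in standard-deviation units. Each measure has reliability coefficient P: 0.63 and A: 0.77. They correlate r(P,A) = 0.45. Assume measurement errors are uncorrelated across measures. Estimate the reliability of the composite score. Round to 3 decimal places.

0.793

Var(P+A) = 2 + 2·[0.45] = 2 + 0.9 = 2.9.
With uncorrelated errors the cross-covariances are all true-score covariance, so they carry over unchanged; only the diagonal terms shrink to ρᵢσᵢ².
True-score variance = [0.63 + 0.77] + 0.9 = 1.4 + 0.9 = 2.3.
Reliability = 2.3 / 2.9 = 0.793.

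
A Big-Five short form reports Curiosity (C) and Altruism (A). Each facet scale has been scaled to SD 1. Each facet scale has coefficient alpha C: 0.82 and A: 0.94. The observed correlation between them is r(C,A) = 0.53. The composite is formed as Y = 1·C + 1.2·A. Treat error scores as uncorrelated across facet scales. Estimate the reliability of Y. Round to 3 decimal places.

Var(Y) = 1 + 1.2² + 2·[1.2·0.53] = 2.44 + 1.272 = 3.712.
Because errors are independent across components, Cov(Tᵢ,Tⱼ) = Cov(Xᵢ,Xⱼ); the off-diagonal part of the true-score variance is the same as above.
True-score variance = [0.82 + 1.2²·0.94] + 1.272 = 2.1736 + 1.272 = 3.4456.
Reliability = 3.4456 / 3.712 = 0.928.

0.928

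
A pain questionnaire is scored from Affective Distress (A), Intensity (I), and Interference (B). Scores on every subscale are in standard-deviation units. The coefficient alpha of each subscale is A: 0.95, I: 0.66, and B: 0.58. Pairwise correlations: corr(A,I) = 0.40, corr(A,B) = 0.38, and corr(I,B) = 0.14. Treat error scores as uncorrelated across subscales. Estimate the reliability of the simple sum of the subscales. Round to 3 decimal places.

0.833

Var(A+I+B) = 3 + 2·[0.40 + 0.38 + 0.14] = 3 + 1.84 = 4.84.
With uncorrelated errors the cross-covariances are all true-score covariance, so they carry over unchanged; only the diagonal terms shrink to ρᵢσᵢ².
True-score variance = [0.95 + 0.66 + 0.58] + 1.84 = 2.19 + 1.84 = 4.03.
Reliability = 4.03 / 4.84 = 0.833.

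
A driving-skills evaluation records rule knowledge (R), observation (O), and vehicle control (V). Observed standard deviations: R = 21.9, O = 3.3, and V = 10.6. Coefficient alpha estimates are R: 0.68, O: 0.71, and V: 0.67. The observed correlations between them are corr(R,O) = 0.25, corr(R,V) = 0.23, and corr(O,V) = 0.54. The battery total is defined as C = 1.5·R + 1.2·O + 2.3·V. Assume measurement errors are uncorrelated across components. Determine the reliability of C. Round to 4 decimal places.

Var(C) = 1.5²·21.9² + 1.2²·3.3² + 2.3²·10.6² + 2·[1.8·21.9·3.3·0.25 + 3.45·21.9·10.6·0.23 + 2.76·3.3·10.6·0.54] = 1689.19 + 537.718 = 2226.91.
Because errors are independent across components, Cov(Tᵢ,Tⱼ) = Cov(Xᵢ,Xⱼ); the off-diagonal part of the true-score variance is the same as above.
True-score variance = [1.5²·21.9²·0.68 + 1.2²·3.3²·0.71 + 2.3²·10.6²·0.67] + 537.718 = 1143.17 + 537.718 = 1680.89.
Reliability = 1680.89 / 2226.91 = 0.7548.

0.7548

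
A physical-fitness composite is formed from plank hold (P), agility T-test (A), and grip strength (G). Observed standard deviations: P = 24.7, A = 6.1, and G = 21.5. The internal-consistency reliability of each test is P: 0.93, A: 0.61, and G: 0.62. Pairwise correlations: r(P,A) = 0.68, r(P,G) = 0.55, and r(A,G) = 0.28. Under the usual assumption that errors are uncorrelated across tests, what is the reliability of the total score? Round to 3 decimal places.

Var(P+A+G) = 24.7² + 6.1² + 21.5² + 2·[24.7·6.1·0.68 + 24.7·21.5·0.55 + 6.1·21.5·0.28] = 1109.55 + 862.51 = 1972.06.
With uncorrelated errors the cross-covariances are all true-score covariance, so they carry over unchanged; only the diagonal terms shrink to ρᵢσᵢ².
True-score variance = [24.7²·0.93 + 6.1²·0.61 + 21.5²·0.62] + 862.51 = 876.677 + 862.51 = 1739.19.
Reliability = 1739.19 / 1972.06 = 0.882.

0.882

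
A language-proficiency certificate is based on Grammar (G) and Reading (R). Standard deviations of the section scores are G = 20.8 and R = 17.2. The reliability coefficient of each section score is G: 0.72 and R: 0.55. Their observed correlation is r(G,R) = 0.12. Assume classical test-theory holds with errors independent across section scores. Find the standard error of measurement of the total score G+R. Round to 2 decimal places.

Var(total) = 728.48 + 85.8624 = 814.342.
True-score variance = 474.213 + 85.8624 = 560.075, so reliability = 0.6878.
Error variance = 814.342 − 560.075 = 254.267; SEM = √254.267 = 15.95.

15.95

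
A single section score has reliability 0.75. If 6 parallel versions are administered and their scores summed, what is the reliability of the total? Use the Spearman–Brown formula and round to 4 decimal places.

ρ_k = kρ / (1 + (k−1)ρ) = 6·0.75 / (1 + 5·0.75) = 4.500 / 4.750 = 0.9474.

0.9474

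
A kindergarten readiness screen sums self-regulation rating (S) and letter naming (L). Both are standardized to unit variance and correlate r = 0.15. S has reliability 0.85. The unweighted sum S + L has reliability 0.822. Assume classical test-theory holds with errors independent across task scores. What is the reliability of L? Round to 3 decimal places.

0.741

Var(S+L) = 2 + 2·0.15 = 2.300.
True-score variance = ρ_S + ρ_L + 2·0.15, so 0.822 = (0.85 + ρ_L + 0.30) / 2.300.
ρ_L = 0.822·2.300 − 0.85 − 0.30 = 0.741.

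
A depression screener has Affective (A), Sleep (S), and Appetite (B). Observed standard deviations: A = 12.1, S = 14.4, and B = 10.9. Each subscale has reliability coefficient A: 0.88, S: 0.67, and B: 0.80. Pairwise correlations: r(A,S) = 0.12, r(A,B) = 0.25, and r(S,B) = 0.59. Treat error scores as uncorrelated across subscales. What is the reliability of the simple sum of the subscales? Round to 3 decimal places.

0.857

Var(A+S+B) = 12.1² + 14.4² + 10.9² + 2·[12.1·14.4·0.12 + 12.1·10.9·0.25 + 14.4·10.9·0.59] = 472.58 + 292.975 = 765.555.
Because errors are independent across components, Cov(Tᵢ,Tⱼ) = Cov(Xᵢ,Xⱼ); the off-diagonal part of the true-score variance is the same as above.
True-score variance = [12.1²·0.88 + 14.4²·0.67 + 10.9²·0.80] + 292.975 = 362.82 + 292.975 = 655.795.
Reliability = 655.795 / 765.555 = 0.857.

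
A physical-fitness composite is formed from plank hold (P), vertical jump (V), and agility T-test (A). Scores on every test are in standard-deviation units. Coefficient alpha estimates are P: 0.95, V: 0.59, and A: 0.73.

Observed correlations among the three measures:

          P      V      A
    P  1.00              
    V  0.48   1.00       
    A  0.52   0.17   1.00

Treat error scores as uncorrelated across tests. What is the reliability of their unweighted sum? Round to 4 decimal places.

0.8633

Var(P+V+A) = 3 + 2·[0.48 + 0.52 + 0.17] = 3 + 2.34 = 5.34.
With uncorrelated errors the cross-covariances are all true-score covariance, so they carry over unchanged; only the diagonal terms shrink to ρᵢσᵢ².
True-score variance = [0.95 + 0.59 + 0.73] + 2.34 = 2.27 + 2.34 = 4.61.
Reliability = 4.61 / 5.34 = 0.8633.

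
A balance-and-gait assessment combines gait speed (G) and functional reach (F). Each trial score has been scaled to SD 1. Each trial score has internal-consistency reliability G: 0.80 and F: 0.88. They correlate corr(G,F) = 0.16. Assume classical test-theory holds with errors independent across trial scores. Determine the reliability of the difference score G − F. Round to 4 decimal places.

0.8095

Var(G−F) = 1 + 1 − 2·0.16 = 2 − 0.32 = 1.68.
Under uncorrelated errors the observed covariances equal the true-score covariances, so only the own-variance terms attenuate.
True-score variance = [0.80 + 0.88] − 0.32 = 1.68 − 0.32 = 1.36.
Reliability = 1.36 / 1.68 = 0.8095.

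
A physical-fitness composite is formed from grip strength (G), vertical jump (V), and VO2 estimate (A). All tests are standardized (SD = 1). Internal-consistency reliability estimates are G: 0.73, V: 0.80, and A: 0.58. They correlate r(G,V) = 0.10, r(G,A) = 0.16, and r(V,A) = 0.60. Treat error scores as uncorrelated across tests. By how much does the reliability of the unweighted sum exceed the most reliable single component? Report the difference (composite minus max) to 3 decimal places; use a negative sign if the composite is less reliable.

Var(sum) = 3 + 1.72 = 4.72; true-score variance = 2.11 + 1.72 = 3.83; composite reliability = 0.8114.
Max component reliability = 0.8000.
Difference = 0.8114 − 0.8000 = 0.011.

0.011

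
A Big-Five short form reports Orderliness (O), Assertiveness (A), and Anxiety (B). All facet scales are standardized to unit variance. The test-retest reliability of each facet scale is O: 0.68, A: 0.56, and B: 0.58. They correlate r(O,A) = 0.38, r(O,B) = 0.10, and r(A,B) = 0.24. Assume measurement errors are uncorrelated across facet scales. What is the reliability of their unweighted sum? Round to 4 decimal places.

0.7342

Var(O+A+B) = 3 + 2·[0.38 + 0.10 + 0.24] = 3 + 1.44 = 4.44.
Because errors are independent across components, Cov(Tᵢ,Tⱼ) = Cov(Xᵢ,Xⱼ); the off-diagonal part of the true-score variance is the same as above.
True-score variance = [0.68 + 0.56 + 0.58] + 1.44 = 1.82 + 1.44 = 3.26.
Reliability = 3.26 / 4.44 = 0.7342.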